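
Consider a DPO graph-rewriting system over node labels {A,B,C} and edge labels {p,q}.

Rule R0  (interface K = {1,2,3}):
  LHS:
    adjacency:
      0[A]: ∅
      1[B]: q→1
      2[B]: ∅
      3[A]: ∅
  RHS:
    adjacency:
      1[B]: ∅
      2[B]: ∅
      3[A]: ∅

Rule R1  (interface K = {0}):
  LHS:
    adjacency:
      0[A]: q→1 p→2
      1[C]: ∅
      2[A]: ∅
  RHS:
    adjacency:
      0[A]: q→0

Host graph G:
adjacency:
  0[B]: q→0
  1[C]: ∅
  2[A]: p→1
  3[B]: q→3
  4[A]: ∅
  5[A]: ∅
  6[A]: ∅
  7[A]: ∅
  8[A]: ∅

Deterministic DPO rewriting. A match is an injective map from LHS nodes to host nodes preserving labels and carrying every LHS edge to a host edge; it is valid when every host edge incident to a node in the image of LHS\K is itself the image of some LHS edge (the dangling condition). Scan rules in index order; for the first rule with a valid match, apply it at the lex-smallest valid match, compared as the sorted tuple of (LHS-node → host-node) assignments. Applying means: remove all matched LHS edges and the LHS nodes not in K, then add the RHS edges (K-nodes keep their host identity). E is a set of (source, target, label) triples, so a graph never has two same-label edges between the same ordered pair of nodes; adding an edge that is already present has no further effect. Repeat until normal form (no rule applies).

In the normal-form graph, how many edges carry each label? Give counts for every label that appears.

Answer: p:1

Rewrite trace:
initial: |V|=9 |E|=3  E = 0-q->0 2-p->1 3-q->3
step 1: apply R0 at {0↦4, 1↦0, 2↦3, 3↦2}  → |V|=8 |E|=2  E = 2-p->1 3-q->3
step 2: apply R0 at {0↦5, 1↦3, 2↦0, 3↦2}  → |V|=7 |E|=1  E = 2-p->1
halt: no rule applies after step 2
NF edges: [(2, 1, 'p')]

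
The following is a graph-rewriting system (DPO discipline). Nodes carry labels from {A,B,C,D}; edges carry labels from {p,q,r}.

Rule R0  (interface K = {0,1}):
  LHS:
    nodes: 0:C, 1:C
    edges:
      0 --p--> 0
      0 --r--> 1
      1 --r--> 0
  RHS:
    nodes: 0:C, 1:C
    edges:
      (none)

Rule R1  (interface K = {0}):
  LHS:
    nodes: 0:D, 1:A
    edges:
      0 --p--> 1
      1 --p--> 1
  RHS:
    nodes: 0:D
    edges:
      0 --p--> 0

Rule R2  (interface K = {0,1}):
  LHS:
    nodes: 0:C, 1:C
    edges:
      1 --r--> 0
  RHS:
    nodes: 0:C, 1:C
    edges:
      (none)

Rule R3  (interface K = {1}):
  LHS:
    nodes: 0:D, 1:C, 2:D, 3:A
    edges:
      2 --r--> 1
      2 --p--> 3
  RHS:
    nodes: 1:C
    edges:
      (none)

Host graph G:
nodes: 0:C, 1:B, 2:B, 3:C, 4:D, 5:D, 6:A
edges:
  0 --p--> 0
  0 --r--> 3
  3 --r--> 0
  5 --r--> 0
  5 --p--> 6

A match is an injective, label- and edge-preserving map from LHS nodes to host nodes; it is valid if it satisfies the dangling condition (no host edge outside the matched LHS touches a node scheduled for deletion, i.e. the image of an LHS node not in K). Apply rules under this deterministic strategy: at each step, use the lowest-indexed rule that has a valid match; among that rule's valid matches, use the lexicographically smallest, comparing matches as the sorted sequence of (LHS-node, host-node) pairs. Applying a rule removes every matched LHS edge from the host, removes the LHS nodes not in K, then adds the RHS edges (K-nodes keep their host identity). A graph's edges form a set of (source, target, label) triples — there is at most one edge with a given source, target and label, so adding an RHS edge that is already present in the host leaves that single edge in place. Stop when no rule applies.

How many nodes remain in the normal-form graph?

Answer: 4

Derivation:
start.  V:7 E:5  edges: 0-p->0 0-r->3 3-r->0 5-r->0 5-p->6
1. fire R0 via {0↦0, 1↦3}  →  V:7 E:2  edges: 5-r->0 5-p->6
2. fire R3 via {0↦4, 1↦0, 2↦5, 3↦6}  →  V:4 E:0  edges: ∅
final graph: no rule applies after step 2
NF nodes: {0:C, 1:B, 2:B, 3:C}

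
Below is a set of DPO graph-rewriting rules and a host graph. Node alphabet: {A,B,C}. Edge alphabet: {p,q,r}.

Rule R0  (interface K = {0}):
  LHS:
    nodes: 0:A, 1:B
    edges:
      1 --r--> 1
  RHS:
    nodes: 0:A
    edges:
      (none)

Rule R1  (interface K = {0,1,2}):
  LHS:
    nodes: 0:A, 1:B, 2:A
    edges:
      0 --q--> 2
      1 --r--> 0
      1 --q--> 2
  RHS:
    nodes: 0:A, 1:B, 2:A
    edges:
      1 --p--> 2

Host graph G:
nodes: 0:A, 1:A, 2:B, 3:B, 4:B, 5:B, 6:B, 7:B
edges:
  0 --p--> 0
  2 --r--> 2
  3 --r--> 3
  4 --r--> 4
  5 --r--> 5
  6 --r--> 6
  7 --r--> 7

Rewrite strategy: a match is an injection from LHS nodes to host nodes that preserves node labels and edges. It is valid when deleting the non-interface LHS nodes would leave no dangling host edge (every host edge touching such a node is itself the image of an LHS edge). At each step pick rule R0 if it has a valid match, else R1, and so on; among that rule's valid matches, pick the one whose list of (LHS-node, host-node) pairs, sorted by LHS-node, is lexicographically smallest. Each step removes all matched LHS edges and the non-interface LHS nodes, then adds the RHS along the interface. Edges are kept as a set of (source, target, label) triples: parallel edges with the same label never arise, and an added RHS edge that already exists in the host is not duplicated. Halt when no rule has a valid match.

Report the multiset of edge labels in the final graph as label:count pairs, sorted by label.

Answer: p:1

Steps:
[0] host  ⇒  8 nodes, 7 edges  {0-p->0 2-r->2 3-r->3 4-r->4 5-r->5 6-r->6 7-r->7}
[1] R0 @ {0↦0, 1↦2}  ⇒  7 nodes, 6 edges  {0-p->0 3-r->3 4-r->4 5-r->5 6-r->6 7-r->7}
[2] R0 @ {0↦0, 1↦3}  ⇒  6 nodes, 5 edges  {0-p->0 4-r->4 5-r->5 6-r->6 7-r->7}
[3] R0 @ {0↦0, 1↦4}  ⇒  5 nodes, 4 edges  {0-p->0 5-r->5 6-r->6 7-r->7}
[4] R0 @ {0↦0, 1↦5}  ⇒  4 nodes, 3 edges  {0-p->0 6-r->6 7-r->7}
[5] R0 @ {0↦0, 1↦6}  ⇒  3 nodes, 2 edges  {0-p->0 7-r->7}
[6] R0 @ {0↦0, 1↦7}  ⇒  2 nodes, 1 edges  {0-p->0}
halt: no rule applies after step 6
NF edges: [(0, 0, 'p')]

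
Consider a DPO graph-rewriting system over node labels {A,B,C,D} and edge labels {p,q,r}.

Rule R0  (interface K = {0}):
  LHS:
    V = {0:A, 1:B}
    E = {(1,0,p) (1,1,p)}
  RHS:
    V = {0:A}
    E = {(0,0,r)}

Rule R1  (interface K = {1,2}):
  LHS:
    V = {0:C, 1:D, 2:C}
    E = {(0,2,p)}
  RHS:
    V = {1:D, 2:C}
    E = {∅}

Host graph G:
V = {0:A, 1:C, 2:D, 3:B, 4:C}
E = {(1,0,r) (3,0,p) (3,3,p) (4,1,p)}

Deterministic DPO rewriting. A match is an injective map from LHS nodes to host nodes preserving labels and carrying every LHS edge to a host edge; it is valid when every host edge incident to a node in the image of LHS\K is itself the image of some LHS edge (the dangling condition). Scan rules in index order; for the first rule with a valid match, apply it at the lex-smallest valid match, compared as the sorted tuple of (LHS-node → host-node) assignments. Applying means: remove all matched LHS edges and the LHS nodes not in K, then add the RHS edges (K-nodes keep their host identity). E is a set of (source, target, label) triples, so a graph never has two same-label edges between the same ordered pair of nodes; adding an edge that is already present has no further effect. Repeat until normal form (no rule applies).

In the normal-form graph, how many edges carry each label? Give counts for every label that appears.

start.  V:5 E:4  edges: 1-r->0 3-p->0 3-p->3 4-p->1
1. fire R0 via {0↦0, 1↦3}  →  V:4 E:3  edges: 0-r->0 1-r->0 4-p->1
2. fire R1 via {0↦4, 1↦2, 2↦1}  →  V:3 E:2  edges: 0-r->0 1-r->0
halt: no rule applies after step 2
NF edges: [(0, 0, 'r'), (1, 0, 'r')]

Answer: r:2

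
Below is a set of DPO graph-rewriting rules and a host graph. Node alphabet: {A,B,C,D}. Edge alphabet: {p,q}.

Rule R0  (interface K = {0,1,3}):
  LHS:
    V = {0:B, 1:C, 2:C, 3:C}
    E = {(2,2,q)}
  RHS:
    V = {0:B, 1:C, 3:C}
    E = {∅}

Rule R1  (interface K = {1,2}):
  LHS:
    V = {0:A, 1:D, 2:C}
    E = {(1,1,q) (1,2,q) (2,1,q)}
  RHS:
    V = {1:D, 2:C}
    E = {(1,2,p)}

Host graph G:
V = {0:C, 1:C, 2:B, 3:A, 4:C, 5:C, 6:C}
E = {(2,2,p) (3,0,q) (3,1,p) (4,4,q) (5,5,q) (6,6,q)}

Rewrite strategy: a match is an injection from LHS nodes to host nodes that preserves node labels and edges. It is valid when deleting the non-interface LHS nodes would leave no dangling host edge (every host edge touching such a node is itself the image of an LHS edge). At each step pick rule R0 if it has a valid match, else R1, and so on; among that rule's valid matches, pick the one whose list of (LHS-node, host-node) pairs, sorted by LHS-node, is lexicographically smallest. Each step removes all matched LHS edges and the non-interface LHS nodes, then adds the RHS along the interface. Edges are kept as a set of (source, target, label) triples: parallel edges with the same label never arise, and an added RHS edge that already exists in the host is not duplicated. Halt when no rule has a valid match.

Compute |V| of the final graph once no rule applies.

Answer: 4

Derivation:
initial: |V|=7 |E|=6  E = 2-p->2 3-q->0 3-p->1 4-q->4 5-q->5 6-q->6
step 1: apply R0 at {0↦2, 1↦0, 2↦4, 3↦1}  → |V|=6 |E|=5  E = 2-p->2 3-q->0 3-p->1 5-q->5 6-q->6
step 2: apply R0 at {0↦2, 1↦0, 2↦5, 3↦1}  → |V|=5 |E|=4  E = 2-p->2 3-q->0 3-p->1 6-q->6
step 3: apply R0 at {0↦2, 1↦0, 2↦6, 3↦1}  → |V|=4 |E|=3  E = 2-p->2 3-q->0 3-p->1
normal form: no rule applies after step 3
NF nodes: {0:C, 1:C, 2:B, 3:A}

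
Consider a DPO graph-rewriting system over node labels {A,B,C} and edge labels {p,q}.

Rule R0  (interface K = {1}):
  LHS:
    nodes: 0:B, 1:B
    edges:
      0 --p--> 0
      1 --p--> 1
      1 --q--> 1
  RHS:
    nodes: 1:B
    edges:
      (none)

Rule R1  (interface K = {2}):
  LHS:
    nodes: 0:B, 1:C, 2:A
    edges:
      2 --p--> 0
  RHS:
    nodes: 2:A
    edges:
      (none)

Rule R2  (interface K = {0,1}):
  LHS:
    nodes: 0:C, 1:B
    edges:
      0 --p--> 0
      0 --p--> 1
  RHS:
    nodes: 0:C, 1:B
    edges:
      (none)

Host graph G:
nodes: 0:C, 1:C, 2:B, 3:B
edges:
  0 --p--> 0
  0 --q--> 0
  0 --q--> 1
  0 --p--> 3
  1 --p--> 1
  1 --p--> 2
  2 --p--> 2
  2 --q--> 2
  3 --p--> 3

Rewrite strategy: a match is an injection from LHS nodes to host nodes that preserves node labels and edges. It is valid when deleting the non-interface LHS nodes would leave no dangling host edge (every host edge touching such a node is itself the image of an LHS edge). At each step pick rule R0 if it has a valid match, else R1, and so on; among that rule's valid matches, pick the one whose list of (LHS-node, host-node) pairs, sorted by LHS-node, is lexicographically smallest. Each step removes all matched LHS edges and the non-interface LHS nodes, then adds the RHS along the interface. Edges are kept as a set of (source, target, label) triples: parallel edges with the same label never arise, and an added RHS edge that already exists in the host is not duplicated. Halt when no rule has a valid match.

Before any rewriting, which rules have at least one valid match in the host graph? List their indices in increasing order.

R0: no valid match — 1 raw match, all fail dangling condition
R1: no valid match — LHS pattern not found
R2: 2 valid matches — {0↦0, 1↦3}, {0↦1, 1↦2}

Answer: [R2]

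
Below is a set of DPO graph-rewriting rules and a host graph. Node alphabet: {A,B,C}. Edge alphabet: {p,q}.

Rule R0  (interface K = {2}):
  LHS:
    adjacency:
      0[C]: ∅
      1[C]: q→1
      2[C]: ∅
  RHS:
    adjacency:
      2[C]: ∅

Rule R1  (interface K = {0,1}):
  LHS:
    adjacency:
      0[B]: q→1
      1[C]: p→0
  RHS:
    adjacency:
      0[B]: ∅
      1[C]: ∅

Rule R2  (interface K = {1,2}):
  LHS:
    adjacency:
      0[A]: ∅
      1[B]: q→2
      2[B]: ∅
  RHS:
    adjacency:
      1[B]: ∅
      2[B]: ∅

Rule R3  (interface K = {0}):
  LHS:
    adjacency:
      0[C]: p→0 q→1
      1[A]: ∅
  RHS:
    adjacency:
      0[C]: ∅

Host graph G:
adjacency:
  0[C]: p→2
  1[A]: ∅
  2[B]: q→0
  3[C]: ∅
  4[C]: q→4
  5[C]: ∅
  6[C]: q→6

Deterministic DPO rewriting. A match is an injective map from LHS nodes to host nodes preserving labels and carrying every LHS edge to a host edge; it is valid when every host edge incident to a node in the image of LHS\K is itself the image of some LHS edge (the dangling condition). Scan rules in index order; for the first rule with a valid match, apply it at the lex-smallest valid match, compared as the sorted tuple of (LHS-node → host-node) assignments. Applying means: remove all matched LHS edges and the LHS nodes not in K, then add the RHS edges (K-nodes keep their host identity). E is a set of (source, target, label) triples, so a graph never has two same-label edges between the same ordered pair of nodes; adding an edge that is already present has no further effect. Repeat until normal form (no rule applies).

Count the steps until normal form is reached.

[0] host  ⇒  7 nodes, 4 edges  {0-p->2 2-q->0 4-q->4 6-q->6}
[1] R0 @ {0↦3, 1↦4, 2↦0}  ⇒  5 nodes, 3 edges  {0-p->2 2-q->0 6-q->6}
[2] R0 @ {0↦5, 1↦6, 2↦0}  ⇒  3 nodes, 2 edges  {0-p->2 2-q->0}
[3] R1 @ {0↦2, 1↦0}  ⇒  3 nodes, 0 edges  {∅}
halt: no rule applies after step 3

Answer: 3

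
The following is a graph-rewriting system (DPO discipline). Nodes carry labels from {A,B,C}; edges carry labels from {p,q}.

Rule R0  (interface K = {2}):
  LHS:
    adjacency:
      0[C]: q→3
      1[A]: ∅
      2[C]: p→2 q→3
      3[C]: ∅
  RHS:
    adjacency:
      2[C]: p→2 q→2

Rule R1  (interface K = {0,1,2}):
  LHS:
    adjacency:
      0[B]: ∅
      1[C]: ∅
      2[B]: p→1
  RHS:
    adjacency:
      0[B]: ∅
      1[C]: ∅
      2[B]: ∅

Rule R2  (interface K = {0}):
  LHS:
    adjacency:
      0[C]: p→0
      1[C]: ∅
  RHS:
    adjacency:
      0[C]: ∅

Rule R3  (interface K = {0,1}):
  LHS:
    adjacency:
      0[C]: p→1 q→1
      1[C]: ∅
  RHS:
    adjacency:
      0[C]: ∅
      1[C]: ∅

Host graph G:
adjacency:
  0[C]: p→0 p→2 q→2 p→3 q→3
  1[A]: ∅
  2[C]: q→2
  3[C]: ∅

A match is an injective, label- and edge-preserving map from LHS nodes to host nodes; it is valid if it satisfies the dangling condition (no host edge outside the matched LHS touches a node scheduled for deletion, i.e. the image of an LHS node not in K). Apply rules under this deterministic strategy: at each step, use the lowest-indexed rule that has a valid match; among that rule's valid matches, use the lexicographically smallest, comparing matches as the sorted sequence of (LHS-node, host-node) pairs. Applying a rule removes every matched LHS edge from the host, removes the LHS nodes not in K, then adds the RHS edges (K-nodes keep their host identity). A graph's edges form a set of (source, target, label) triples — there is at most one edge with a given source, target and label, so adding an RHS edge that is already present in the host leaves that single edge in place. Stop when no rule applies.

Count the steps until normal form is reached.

[0] host  ⇒  4 nodes, 6 edges  {0-p->0 0-p->2 0-q->2 0-p->3 0-q->3 2-q->2}
[1] R3 @ {0↦0, 1↦2}  ⇒  4 nodes, 4 edges  {0-p->0 0-p->3 0-q->3 2-q->2}
[2] R3 @ {0↦0, 1↦3}  ⇒  4 nodes, 2 edges  {0-p->0 2-q->2}
[3] R2 @ {0↦0, 1↦3}  ⇒  3 nodes, 1 edges  {2-q->2}
final graph: no rule applies after step 3

Answer: 3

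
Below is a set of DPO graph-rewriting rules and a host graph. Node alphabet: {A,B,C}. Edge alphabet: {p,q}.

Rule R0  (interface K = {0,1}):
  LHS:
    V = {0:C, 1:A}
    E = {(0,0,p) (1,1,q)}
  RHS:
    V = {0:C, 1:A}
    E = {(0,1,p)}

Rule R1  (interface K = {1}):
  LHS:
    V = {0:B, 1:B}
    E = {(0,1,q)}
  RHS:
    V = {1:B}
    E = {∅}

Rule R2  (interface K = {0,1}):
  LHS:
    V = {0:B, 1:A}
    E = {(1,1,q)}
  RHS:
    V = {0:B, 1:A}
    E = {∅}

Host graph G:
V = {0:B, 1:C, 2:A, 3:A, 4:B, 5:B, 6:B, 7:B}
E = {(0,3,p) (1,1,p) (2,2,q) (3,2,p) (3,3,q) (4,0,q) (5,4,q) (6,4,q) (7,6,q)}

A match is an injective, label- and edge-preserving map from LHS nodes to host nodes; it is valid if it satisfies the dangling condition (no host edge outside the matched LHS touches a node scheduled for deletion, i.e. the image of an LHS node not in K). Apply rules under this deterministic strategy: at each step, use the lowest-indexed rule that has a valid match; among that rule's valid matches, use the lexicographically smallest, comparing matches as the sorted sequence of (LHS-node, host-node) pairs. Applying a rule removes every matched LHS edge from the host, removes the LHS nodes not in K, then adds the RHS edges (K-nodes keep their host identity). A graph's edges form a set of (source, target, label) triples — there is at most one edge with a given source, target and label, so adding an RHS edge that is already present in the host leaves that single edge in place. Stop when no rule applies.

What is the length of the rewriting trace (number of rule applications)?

Answer: 6

Steps:
initial: |V|=8 |E|=9  E = 0-p->3 1-p->1 2-q->2 3-p->2 3-q->3 4-q->0 5-q->4 6-q->4 7-q->6
step 1: apply R0 at {0↦1, 1↦2}  → |V|=8 |E|=8  E = 0-p->3 1-p->2 3-p->2 3-q->3 4-q->0 5-q->4 6-q->4 7-q->6
step 2: apply R1 at {0↦5, 1↦4}  → |V|=7 |E|=7  E = 0-p->3 1-p->2 3-p->2 3-q->3 4-q->0 6-q->4 7-q->6
step 3: apply R1 at {0↦7, 1↦6}  → |V|=6 |E|=6  E = 0-p->3 1-p->2 3-p->2 3-q->3 4-q->0 6-q->4
step 4: apply R1 at {0↦6, 1↦4}  → |V|=5 |E|=5  E = 0-p->3 1-p->2 3-p->2 3-q->3 4-q->0
step 5: apply R1 at {0↦4, 1↦0}  → |V|=4 |E|=4  E = 0-p->3 1-p->2 3-p->2 3-q->3
step 6: apply R2 at {0↦0, 1↦3}  → |V|=4 |E|=3  E = 0-p->3 1-p->2 3-p->2
final graph: no rule applies after step 6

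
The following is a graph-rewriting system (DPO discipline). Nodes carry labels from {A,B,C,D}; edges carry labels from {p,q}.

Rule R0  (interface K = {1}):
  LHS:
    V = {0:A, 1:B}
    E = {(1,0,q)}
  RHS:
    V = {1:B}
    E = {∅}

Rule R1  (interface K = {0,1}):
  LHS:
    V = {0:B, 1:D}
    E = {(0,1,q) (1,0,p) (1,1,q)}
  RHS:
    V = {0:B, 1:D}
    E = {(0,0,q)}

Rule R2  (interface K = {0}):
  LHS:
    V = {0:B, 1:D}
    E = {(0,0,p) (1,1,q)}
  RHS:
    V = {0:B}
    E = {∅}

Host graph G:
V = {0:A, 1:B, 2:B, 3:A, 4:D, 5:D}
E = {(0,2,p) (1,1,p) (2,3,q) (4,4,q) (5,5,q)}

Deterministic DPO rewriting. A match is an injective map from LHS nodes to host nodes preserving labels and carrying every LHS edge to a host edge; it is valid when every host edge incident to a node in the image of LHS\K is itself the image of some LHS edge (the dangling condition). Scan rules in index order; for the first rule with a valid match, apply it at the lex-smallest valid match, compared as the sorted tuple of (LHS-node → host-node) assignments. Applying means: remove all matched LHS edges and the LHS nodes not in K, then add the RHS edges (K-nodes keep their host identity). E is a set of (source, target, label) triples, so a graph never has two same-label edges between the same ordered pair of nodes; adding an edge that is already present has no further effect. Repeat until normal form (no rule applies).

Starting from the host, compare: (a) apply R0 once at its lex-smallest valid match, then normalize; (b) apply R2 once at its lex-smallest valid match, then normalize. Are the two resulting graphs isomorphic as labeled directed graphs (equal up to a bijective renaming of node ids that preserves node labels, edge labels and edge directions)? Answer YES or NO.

branch R0-first: apply at {0↦3, 1↦2} → |E|=4, then 1 more step(s) → NF |V|=4 |E|=2 V={0:A, 1:B, 2:B, 5:D} E=0-p->2 5-q->5
branch R2-first: apply at {0↦1, 1↦4} → |E|=3, then 1 more step(s) → NF |V|=4 |E|=2 V={0:A, 1:B, 2:B, 5:D} E=0-p->2 5-q->5
graphs isomorphic (equal up to label-preserving node renaming)

Answer: YES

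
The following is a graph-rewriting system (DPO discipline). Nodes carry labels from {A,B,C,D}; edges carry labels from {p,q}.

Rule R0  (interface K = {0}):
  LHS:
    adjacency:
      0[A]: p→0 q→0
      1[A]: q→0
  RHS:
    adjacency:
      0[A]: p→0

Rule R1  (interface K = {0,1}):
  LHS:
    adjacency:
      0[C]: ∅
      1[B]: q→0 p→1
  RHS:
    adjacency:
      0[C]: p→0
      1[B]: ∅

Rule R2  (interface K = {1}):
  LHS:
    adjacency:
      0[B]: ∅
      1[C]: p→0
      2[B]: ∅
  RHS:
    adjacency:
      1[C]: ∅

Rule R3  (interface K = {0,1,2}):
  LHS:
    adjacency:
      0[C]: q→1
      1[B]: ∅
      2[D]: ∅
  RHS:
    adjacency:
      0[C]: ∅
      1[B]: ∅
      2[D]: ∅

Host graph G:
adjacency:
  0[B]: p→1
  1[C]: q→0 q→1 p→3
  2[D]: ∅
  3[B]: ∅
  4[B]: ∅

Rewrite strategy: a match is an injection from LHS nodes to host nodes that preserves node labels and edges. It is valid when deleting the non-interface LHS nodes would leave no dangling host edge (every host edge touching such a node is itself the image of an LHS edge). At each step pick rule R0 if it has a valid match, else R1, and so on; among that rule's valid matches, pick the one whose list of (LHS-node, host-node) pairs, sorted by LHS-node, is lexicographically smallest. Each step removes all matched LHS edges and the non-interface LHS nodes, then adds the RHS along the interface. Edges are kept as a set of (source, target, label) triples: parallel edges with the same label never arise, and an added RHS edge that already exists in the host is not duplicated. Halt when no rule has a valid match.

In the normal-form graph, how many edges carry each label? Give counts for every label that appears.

initial: |V|=5 |E|=4  E = 0-p->1 1-q->0 1-q->1 1-p->3
step 1: apply R2 at {0↦3, 1↦1, 2↦4}  → |V|=3 |E|=3  E = 0-p->1 1-q->0 1-q->1
step 2: apply R3 at {0↦1, 1↦0, 2↦2}  → |V|=3 |E|=2  E = 0-p->1 1-q->1
normal form: no rule applies after step 2
NF edges: [(0, 1, 'p'), (1, 1, 'q')]

Answer: p:1 q:1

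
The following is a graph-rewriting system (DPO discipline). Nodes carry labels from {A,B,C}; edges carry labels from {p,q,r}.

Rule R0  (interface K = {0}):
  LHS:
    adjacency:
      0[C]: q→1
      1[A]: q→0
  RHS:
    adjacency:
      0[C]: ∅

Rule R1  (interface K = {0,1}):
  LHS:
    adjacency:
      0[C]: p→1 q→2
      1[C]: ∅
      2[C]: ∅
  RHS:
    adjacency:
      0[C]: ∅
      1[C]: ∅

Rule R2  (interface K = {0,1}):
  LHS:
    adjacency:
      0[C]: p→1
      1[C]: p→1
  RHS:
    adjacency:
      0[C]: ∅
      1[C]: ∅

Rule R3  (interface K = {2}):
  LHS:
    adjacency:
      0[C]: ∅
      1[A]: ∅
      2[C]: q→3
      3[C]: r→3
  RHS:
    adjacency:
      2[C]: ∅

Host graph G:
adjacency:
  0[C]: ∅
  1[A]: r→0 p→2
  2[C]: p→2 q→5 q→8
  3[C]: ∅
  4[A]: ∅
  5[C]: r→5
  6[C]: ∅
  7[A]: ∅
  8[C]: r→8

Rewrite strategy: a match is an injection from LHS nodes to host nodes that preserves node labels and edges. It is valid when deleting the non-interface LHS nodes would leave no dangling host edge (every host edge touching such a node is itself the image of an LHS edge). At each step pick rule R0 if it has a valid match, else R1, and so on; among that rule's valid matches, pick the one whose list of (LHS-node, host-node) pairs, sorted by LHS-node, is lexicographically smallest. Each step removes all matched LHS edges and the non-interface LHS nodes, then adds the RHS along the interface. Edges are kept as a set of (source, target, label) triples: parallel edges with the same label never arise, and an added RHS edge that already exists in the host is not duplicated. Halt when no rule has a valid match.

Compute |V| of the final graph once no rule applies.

start.  V:9 E:7  edges: 1-r->0 1-p->2 2-p->2 2-q->5 2-q->8 5-r->5 8-r->8
1. fire R3 via {0↦3, 1↦4, 2↦2, 3↦5}  →  V:6 E:5  edges: 1-r->0 1-p->2 2-p->2 2-q->8 8-r->8
2. fire R3 via {0↦6, 1↦7, 2↦2, 3↦8}  →  V:3 E:3  edges: 1-r->0 1-p->2 2-p->2
halt: no rule applies after step 2
NF nodes: {0:C, 1:A, 2:C}

Answer: 3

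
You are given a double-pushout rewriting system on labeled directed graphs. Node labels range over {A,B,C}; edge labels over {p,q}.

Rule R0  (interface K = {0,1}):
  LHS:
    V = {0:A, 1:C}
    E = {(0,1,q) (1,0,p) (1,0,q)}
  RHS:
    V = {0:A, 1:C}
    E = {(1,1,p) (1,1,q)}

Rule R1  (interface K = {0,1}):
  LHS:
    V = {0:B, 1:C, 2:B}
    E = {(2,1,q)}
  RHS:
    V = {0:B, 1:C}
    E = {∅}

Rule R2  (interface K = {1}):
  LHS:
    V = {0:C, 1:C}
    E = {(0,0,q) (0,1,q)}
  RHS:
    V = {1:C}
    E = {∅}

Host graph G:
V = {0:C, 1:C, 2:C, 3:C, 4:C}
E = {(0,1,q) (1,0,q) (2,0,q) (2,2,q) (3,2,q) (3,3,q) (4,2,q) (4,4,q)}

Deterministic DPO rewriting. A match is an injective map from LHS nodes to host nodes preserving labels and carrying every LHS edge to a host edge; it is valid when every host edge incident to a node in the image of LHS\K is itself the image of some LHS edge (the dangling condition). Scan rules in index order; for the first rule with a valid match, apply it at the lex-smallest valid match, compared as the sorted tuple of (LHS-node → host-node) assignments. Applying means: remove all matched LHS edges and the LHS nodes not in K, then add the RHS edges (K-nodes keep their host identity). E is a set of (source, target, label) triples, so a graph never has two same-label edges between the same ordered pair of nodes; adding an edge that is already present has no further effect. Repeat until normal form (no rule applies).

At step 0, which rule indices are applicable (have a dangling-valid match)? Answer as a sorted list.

Answer: [R2]

Steps:
R0: no valid match — LHS pattern not found
R1: no valid match — LHS pattern not found
R2: 2 valid matches — {0↦3, 1↦2}, {0↦4, 1↦2}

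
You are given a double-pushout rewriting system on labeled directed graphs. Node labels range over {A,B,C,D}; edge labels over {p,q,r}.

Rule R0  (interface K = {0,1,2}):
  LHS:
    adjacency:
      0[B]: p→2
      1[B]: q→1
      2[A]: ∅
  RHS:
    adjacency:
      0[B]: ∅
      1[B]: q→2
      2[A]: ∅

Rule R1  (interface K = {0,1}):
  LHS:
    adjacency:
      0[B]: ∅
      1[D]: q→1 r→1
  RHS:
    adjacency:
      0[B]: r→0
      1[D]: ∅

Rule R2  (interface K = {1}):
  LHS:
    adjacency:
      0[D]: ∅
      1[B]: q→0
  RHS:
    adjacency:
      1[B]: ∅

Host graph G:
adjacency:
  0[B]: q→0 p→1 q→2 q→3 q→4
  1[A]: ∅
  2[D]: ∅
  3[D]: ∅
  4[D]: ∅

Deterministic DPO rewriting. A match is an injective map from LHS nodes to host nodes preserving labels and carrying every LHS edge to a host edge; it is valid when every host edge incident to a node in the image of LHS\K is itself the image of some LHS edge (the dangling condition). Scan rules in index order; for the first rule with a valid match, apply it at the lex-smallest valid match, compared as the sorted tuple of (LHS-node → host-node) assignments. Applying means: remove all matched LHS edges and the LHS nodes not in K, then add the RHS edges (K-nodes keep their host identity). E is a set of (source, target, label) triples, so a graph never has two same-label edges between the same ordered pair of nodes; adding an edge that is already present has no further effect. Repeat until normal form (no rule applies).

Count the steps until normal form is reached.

Answer: 3

Derivation:
initial: |V|=5 |E|=5  E = 0-q->0 0-p->1 0-q->2 0-q->3 0-q->4
step 1: apply R2 at {0↦2, 1↦0}  → |V|=4 |E|=4  E = 0-q->0 0-p->1 0-q->3 0-q->4
step 2: apply R2 at {0↦3, 1↦0}  → |V|=3 |E|=3  E = 0-q->0 0-p->1 0-q->4
step 3: apply R2 at {0↦4, 1↦0}  → |V|=2 |E|=2  E = 0-q->0 0-p->1
halt: no rule applies after step 3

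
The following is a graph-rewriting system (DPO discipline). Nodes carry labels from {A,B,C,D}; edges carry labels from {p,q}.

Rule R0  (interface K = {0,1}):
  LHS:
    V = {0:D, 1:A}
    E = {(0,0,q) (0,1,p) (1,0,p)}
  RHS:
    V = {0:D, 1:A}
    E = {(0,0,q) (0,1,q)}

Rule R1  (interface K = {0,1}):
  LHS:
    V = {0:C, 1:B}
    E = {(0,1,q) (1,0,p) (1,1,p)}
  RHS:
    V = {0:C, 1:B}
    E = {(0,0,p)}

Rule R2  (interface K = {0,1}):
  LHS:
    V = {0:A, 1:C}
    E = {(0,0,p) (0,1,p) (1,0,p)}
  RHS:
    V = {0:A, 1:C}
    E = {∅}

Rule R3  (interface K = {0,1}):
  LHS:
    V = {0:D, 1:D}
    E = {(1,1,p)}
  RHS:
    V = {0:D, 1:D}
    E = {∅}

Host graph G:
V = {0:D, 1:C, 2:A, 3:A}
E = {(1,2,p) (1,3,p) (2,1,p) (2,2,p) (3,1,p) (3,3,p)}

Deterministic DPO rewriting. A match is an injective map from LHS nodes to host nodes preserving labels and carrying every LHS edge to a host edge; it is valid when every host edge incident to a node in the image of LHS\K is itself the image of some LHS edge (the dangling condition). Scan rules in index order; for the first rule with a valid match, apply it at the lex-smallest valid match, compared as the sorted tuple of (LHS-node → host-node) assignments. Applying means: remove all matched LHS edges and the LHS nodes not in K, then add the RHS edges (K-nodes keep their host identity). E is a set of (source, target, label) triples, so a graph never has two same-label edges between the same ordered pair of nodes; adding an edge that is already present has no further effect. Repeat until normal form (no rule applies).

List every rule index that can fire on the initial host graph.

Answer: [R2]

Derivation:
R0: no valid match — LHS pattern not found
R1: no valid match — LHS pattern not found
R2: 2 valid matches — {0↦2, 1↦1}, {0↦3, 1↦1}
R3: no valid match — LHS pattern not found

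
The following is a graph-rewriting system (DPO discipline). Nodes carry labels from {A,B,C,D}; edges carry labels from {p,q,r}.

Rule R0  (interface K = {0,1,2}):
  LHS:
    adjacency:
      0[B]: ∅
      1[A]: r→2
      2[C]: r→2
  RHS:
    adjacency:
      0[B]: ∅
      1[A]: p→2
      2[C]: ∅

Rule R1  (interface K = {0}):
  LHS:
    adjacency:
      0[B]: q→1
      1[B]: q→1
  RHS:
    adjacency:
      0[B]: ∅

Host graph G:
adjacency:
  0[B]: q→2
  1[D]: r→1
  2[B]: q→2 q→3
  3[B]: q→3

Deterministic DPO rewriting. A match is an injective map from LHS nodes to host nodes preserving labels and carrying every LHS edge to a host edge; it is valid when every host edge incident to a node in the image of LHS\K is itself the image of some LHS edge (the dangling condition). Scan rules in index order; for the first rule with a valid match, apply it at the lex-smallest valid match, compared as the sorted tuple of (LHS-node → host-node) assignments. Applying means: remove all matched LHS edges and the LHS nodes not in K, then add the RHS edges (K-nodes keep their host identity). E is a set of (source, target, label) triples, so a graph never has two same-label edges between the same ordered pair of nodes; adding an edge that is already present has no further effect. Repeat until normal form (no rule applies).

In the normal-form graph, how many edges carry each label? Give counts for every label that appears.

Answer: r:1

Rewrite trace:
initial: |V|=4 |E|=5  E = 0-q->2 1-r->1 2-q->2 2-q->3 3-q->3
step 1: apply R1 at {0↦2, 1↦3}  → |V|=3 |E|=3  E = 0-q->2 1-r->1 2-q->2
step 2: apply R1 at {0↦0, 1↦2}  → |V|=2 |E|=1  E = 1-r->1
normal form: no rule applies after step 2
NF edges: [(1, 1, 'r')]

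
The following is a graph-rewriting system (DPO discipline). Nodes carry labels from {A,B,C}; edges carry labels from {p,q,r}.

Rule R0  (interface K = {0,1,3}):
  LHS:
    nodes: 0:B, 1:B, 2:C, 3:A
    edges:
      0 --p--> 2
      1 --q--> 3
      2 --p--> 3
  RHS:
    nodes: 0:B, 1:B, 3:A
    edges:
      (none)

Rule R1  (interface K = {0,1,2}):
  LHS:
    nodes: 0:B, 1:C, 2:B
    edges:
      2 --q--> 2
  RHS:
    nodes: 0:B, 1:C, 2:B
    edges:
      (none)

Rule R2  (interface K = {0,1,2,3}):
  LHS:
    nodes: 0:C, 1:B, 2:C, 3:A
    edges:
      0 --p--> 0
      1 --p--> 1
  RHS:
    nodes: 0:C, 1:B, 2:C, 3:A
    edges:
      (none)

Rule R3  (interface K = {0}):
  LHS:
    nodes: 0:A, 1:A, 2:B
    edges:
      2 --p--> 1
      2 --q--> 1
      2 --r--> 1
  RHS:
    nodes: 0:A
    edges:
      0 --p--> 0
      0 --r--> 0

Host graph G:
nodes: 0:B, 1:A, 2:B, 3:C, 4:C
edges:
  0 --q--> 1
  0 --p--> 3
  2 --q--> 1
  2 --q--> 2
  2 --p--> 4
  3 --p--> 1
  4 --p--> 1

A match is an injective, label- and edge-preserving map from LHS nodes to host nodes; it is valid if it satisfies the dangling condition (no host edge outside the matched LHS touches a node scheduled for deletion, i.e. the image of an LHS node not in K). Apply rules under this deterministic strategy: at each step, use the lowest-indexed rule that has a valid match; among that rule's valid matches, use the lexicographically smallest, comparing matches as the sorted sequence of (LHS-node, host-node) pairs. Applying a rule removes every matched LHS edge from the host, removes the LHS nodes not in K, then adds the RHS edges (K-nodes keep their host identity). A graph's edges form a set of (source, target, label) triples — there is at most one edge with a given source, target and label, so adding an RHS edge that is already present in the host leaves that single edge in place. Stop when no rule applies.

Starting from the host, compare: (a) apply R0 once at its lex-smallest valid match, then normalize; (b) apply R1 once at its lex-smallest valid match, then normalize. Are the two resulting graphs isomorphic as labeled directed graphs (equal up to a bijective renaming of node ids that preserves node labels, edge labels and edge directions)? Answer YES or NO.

branch R0-first: apply at {0↦0, 1↦2, 2↦3, 3↦1} → |E|=4, then 1 more step(s) → NF |V|=3 |E|=1 V={0:B, 1:A, 2:B} E=2-q->2
branch R1-first: apply at {0↦0, 1↦3, 2↦2} → |E|=6, then 2 more step(s) → NF |V|=3 |E|=0 V={0:B, 1:A, 2:B} E=∅
graphs not isomorphic

Answer: NO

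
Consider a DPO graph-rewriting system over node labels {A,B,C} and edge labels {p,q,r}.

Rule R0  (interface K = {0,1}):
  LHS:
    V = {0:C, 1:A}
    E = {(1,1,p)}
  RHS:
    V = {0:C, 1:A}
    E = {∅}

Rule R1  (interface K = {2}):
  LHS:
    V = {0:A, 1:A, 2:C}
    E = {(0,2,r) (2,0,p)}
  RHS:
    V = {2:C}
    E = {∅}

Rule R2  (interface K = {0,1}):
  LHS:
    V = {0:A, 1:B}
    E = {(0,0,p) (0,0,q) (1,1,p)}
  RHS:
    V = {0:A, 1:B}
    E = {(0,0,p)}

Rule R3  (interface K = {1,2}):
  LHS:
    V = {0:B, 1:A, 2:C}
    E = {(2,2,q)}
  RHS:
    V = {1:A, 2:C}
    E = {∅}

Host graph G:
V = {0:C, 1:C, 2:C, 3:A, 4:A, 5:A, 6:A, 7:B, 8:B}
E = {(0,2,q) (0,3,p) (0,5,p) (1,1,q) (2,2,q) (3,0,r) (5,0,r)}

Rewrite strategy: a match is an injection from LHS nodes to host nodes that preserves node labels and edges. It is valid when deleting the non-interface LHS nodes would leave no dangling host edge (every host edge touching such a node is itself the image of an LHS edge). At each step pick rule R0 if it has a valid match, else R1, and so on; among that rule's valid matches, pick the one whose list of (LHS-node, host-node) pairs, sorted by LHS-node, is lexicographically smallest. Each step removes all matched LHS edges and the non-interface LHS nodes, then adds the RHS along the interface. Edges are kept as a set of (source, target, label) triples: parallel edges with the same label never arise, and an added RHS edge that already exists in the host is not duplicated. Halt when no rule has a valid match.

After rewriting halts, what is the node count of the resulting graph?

initial: |V|=9 |E|=7  E = 0-q->2 0-p->3 0-p->5 1-q->1 2-q->2 3-r->0 5-r->0
step 1: apply R1 at {0↦3, 1↦4, 2↦0}  → |V|=7 |E|=5  E = 0-q->2 0-p->5 1-q->1 2-q->2 5-r->0
step 2: apply R1 at {0↦5, 1↦6, 2↦0}  → |V|=5 |E|=3  E = 0-q->2 1-q->1 2-q->2
final graph: no rule applies after step 2
NF nodes: {0:C, 1:C, 2:C, 7:B, 8:B}

Answer: 5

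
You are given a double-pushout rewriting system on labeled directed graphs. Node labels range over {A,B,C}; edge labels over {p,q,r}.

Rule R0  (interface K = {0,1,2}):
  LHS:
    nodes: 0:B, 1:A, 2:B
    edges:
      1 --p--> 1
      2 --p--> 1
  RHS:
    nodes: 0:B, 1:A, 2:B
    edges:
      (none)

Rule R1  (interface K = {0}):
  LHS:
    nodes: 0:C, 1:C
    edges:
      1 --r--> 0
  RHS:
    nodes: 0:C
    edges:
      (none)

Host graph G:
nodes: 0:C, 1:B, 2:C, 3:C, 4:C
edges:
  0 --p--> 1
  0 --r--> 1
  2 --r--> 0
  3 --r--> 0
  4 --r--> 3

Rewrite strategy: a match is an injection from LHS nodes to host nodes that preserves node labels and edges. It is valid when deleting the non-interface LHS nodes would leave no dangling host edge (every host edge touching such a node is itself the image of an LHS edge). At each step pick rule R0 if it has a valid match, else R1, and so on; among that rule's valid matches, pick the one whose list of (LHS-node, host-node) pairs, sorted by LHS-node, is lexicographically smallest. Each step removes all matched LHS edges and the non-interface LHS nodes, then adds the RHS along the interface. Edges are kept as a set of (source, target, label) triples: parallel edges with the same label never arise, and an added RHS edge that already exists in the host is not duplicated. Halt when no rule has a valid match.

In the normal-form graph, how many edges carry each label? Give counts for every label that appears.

[0] host  ⇒  5 nodes, 5 edges  {0-p->1 0-r->1 2-r->0 3-r->0 4-r->3}
[1] R1 @ {0↦0, 1↦2}  ⇒  4 nodes, 4 edges  {0-p->1 0-r->1 3-r->0 4-r->3}
[2] R1 @ {0↦3, 1↦4}  ⇒  3 nodes, 3 edges  {0-p->1 0-r->1 3-r->0}
[3] R1 @ {0↦0, 1↦3}  ⇒  2 nodes, 2 edges  {0-p->1 0-r->1}
halt: no rule applies after step 3
NF edges: [(0, 1, 'p'), (0, 1, 'r')]

Answer: p:1 r:1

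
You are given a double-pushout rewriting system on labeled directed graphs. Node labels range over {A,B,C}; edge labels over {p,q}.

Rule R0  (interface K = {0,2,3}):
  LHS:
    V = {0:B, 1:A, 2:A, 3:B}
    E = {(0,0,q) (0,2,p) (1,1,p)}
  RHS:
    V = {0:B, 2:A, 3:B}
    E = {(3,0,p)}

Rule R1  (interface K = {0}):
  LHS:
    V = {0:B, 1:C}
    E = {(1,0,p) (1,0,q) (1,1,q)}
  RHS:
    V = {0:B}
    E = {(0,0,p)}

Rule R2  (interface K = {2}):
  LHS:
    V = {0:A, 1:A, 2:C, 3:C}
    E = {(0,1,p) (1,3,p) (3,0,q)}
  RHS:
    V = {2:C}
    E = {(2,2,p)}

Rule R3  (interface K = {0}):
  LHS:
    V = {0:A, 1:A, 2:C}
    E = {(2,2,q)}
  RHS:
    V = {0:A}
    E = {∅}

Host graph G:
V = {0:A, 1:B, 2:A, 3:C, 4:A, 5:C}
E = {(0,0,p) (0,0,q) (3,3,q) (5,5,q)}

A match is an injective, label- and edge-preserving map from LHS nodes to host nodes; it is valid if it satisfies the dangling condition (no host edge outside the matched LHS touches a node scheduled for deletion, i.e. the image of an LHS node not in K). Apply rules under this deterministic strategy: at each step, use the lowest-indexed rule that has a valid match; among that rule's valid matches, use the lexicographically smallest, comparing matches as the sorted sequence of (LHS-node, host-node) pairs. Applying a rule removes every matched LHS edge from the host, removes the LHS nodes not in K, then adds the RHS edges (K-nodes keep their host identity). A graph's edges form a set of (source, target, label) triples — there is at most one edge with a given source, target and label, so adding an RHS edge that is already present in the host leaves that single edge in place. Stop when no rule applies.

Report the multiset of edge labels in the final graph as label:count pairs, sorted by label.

initial: |V|=6 |E|=4  E = 0-p->0 0-q->0 3-q->3 5-q->5
step 1: apply R3 at {0↦0, 1↦2, 2↦3}  → |V|=4 |E|=3  E = 0-p->0 0-q->0 5-q->5
step 2: apply R3 at {0↦0, 1↦4, 2↦5}  → |V|=2 |E|=2  E = 0-p->0 0-q->0
normal form: no rule applies after step 2
NF edges: [(0, 0, 'p'), (0, 0, 'q')]

Answer: p:1 q:1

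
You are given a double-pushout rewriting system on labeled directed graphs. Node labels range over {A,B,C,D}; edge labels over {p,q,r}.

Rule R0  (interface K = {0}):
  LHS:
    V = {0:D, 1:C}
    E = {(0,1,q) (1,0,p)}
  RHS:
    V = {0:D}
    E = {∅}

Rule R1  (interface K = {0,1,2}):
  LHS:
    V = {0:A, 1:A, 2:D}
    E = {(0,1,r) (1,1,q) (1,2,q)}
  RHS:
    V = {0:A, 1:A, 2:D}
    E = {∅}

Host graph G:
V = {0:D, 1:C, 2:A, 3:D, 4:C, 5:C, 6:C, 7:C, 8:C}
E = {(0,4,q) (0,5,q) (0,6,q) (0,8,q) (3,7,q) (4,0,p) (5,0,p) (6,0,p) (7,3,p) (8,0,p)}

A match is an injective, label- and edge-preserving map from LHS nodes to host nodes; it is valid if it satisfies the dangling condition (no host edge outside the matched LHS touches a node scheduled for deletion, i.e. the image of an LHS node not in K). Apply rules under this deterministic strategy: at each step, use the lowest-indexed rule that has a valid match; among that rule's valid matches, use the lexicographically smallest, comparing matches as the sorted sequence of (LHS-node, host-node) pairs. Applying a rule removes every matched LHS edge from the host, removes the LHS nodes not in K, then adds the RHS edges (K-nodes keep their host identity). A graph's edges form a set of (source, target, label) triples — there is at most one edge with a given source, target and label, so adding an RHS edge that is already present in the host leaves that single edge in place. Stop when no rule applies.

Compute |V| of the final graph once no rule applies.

Answer: 4

Rewrite trace:
initial: |V|=9 |E|=10  E = 0-q->4 0-q->5 0-q->6 0-q->8 3-q->7 4-p->0 5-p->0 6-p->0 7-p->3 8-p->0
step 1: apply R0 at {0↦0, 1↦4}  → |V|=8 |E|=8  E = 0-q->5 0-q->6 0-q->8 3-q->7 5-p->0 6-p->0 7-p->3 8-p->0
step 2: apply R0 at {0↦0, 1↦5}  → |V|=7 |E|=6  E = 0-q->6 0-q->8 3-q->7 6-p->0 7-p->3 8-p->0
step 3: apply R0 at {0↦0, 1↦6}  → |V|=6 |E|=4  E = 0-q->8 3-q->7 7-p->3 8-p->0
step 4: apply R0 at {0↦0, 1↦8}  → |V|=5 |E|=2  E = 3-q->7 7-p->3
step 5: apply R0 at {0↦3, 1↦7}  → |V|=4 |E|=0  E = ∅
halt: no rule applies after step 5
NF nodes: {0:D, 1:C, 2:A, 3:D}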